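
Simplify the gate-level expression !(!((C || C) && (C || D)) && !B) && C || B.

!(!((C || C) && (C || D)) && !B) && C || B
= !(!(C && D || C) && !B) && C || B
= (C && D || C || B) && C || B
= (C || B) && C || B
= C || B

C || B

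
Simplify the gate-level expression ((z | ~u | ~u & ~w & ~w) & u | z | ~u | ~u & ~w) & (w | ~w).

z | ~u

((z | ~u | ~u & ~w & ~w) & u | z | ~u | ~u & ~w) & (w | ~w)
= ((z | ~u | ~u & ~w) & u | z | ~u | ~u & ~w) & (w | ~w)
= (z | ~u | ~u & ~w) & (w | ~w)
= (z | ~u) & (w | ~w)
= z | ~u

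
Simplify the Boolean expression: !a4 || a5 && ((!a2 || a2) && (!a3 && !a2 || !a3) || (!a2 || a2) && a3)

!a4 || a5 && ((!a2 || a2) && (!a3 && !a2 || !a3) || (!a2 || a2) && a3)
= !a4 || a5 && ((!a2 || a2) && !a3 || (!a2 || a2) && a3)   [absorption]
= !a4 || a5 && (!a2 || a2)   [distribution]
= !a4 || a5   [complement / identity]

!a4 || a5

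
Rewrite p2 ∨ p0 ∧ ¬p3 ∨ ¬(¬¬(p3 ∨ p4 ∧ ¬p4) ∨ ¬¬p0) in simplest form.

p2 ∨ ¬p3

p2 ∨ p0 ∧ ¬p3 ∨ ¬(¬¬(p3 ∨ p4 ∧ ¬p4) ∨ ¬¬p0)
= p2 ∨ p0 ∧ ¬p3 ∨ ¬(p3 ∨ p4 ∧ ¬p4) ∧ ¬p0   — De Morgan
= p2 ∨ p0 ∧ ¬p3 ∨ ¬p3 ∧ ¬p0   — complement / identity
= p2 ∨ ¬p3   — distribution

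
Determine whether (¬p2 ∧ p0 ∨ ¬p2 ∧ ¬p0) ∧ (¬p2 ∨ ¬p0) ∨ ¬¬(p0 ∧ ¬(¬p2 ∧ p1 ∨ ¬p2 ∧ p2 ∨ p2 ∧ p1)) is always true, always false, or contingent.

(¬p2 ∧ p0 ∨ ¬p2 ∧ ¬p0) ∧ (¬p2 ∨ ¬p0) ∨ ¬¬(p0 ∧ ¬(¬p2 ∧ p1 ∨ ¬p2 ∧ p2 ∨ p2 ∧ p1))
= (¬p2 ∧ p0 ∨ ¬p2 ∧ ¬p0) ∧ (¬p2 ∨ ¬p0) ∨ ¬¬(p0 ∧ ¬(¬p2 ∧ p1 ∨ p2 ∧ p1))   [complement / identity]
= ¬p2 ∧ (¬p2 ∨ ¬p0) ∨ ¬¬(p0 ∧ ¬(¬p2 ∧ p1 ∨ p2 ∧ p1))   [distribution]
= ¬p2 ∧ (¬p2 ∨ ¬p0) ∨ p0 ∧ ¬(¬p2 ∧ p1 ∨ p2 ∧ p1)   [double negation]
= ¬p2 ∨ p0 ∧ ¬(¬p2 ∧ p1 ∨ p2 ∧ p1)   [absorption]
= ¬p2 ∨ p0 ∧ ¬p1   [distribution]
This depends on p0, p1, p2, so it is not a constant.

contingent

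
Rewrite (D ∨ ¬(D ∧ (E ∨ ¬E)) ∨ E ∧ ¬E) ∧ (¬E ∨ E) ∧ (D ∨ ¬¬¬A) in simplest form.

(D ∨ ¬(D ∧ (E ∨ ¬E)) ∨ E ∧ ¬E) ∧ (¬E ∨ E) ∧ (D ∨ ¬¬¬A)
= (D ∨ ¬(D ∧ (E ∨ ¬E)) ∨ E ∧ ¬E) ∧ (D ∨ ¬¬¬A)   — complement / identity
= (D ∨ ¬(D ∧ (E ∨ ¬E))) ∧ (D ∨ ¬¬¬A)   — complement / identity
= (D ∨ ¬D) ∧ (D ∨ ¬¬¬A)   — complement / identity
= (D ∨ ¬D) ∧ (D ∨ ¬A)   — double negation
= D ∨ ¬A   — complement / identity

D ∨ ¬A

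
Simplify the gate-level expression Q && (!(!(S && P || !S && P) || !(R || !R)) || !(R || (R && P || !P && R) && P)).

Q && (!(!(S && P || !S && P) || !(R || !R)) || !(R || (R && P || !P && R) && P))
= Q && ((S && P || !S && P) && (R || !R) || !(R || (R && P || !P && R) && P))
= Q && ((S && P || !S && P) && (R || !R) || !(R || R && P))
= Q && (S && P || !S && P || !(R || R && P))
= Q && (P || !(R || R && P))
= Q && (P || !R)

Q && (P || !R)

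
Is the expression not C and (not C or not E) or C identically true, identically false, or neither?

not C and (not C or not E) or C
= not C or C   (absorption)
= True   (complement)

identically true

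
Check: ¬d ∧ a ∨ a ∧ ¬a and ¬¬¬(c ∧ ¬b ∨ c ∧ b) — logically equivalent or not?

No

E1: ¬d ∧ a ∨ a ∧ ¬a
    = ¬d ∧ a   — complement / identity
E2: ¬¬¬(c ∧ ¬b ∨ c ∧ b)
    = ¬¬¬c   — distribution
    = ¬c   — double negation
These differ: at a=0, b=0, c=0, d=0, E1 = 0 but E2 = 1.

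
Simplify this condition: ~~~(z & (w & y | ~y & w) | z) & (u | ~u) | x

~~~(z & (w & y | ~y & w) | z) & (u | ~u) | x
= ~~~(z & w | z) & (u | ~u) | x
= ~~~z & (u | ~u) | x
= ~~~z | x
= ~z | x

~z | x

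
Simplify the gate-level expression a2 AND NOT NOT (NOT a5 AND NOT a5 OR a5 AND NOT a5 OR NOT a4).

a2 AND (NOT a5 OR NOT a4)

a2 AND NOT NOT (NOT a5 AND NOT a5 OR a5 AND NOT a5 OR NOT a4)
= a2 AND (NOT a5 AND NOT a5 OR a5 AND NOT a5 OR NOT a4)   — double negation
= a2 AND ((NOT a5 OR a5) AND NOT a5 OR NOT a4)   — distribution
= a2 AND (NOT a5 OR NOT a4)   — complement / identity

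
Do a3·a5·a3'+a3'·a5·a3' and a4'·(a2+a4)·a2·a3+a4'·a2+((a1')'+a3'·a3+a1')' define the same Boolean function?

No

E1: a3·a5·a3'+a3'·a5·a3'
    = a5·a3'
E2: a4'·(a2+a4)·a2·a3+a4'·a2+((a1')'+a3'·a3+a1')'
    = a4'·(a2+a4)·a2·a3+a4'·a2+((a1')'+a1')'
    = a4'·(a2+a4)·a2·a3+a4'·a2+a1'·a1
    = a4'·(a2+a4)·a2·a3+a4'·a2
    = a4'·a2·a3+a4'·a2
    = a4'·a2
These differ: at a1=0, a2=1, a3=0, a4=0, a5=0, E1 = 0 but E2 = 1.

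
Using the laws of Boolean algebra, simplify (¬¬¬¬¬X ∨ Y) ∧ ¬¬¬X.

(¬¬¬¬¬X ∨ Y) ∧ ¬¬¬X
= (¬¬¬X ∨ Y) ∧ ¬¬¬X   (double negation)
= ¬¬¬X   (absorption)
= ¬X   (double negation)

¬X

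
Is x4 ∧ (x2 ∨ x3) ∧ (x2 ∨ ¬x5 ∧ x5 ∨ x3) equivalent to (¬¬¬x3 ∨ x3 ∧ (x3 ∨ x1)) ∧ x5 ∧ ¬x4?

E1: x4 ∧ (x2 ∨ x3) ∧ (x2 ∨ ¬x5 ∧ x5 ∨ x3)
    = x4 ∧ (x2 ∨ x3) ∧ (x2 ∨ x3)
    = x4 ∧ (x2 ∨ x3)
E2: (¬¬¬x3 ∨ x3 ∧ (x3 ∨ x1)) ∧ x5 ∧ ¬x4
    = (¬x3 ∨ x3 ∧ (x3 ∨ x1)) ∧ x5 ∧ ¬x4
    = (¬x3 ∨ x3) ∧ x5 ∧ ¬x4
    = x5 ∧ ¬x4
These differ: at x1=0, x2=1, x3=0, x4=1, x5=0, E1 = 1 but E2 = 0.

No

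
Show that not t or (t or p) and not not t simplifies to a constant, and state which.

True

not t or (t or p) and not not t
= not t or (t or p) and t
= not t or t
= True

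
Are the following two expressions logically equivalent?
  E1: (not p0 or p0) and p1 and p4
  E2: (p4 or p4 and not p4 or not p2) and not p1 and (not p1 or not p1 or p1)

E1: (not p0 or p0) and p1 and p4
    = p1 and p4   (complement / identity)
E2: (p4 or p4 and not p4 or not p2) and not p1 and (not p1 or not p1 or p1)
    = (p4 or not p2) and not p1 and (not p1 or not p1 or p1)   (complement / identity)
    = (p4 or not p2) and not p1 and (not p1 or p1)   (idempotence)
    = (p4 or not p2) and not p1   (complement / identity)
These differ: at p0=0, p1=0, p2=0, p4=1, E1 = 0 but E2 = 1.

No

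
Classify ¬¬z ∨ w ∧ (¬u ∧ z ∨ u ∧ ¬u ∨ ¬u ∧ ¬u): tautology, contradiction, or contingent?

¬¬z ∨ w ∧ (¬u ∧ z ∨ u ∧ ¬u ∨ ¬u ∧ ¬u)
= ¬¬z ∨ w ∧ (¬u ∧ z ∨ ¬u)   — distribution
= ¬¬z ∨ w ∧ ¬u   — absorption
= z ∨ w ∧ ¬u   — double negation
This depends on u, w, z, so it is not a constant.

contingent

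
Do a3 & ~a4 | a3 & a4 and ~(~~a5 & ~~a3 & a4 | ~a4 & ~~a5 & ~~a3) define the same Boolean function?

E1: a3 & ~a4 | a3 & a4
    = a3   — distribution
E2: ~(~~a5 & ~~a3 & a4 | ~a4 & ~~a5 & ~~a3)
    = ~(~~a5 & ~~a3)   — distribution
    = ~a5 | ~a3   — De Morgan
These differ: at a3=0, a4=0, a5=1, E1 = 0 but E2 = 1.

No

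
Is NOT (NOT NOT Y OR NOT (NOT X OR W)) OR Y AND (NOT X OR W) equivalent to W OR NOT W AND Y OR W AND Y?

No

E1: NOT (NOT NOT Y OR NOT (NOT X OR W)) OR Y AND (NOT X OR W)
    = NOT Y AND (NOT X OR W) OR Y AND (NOT X OR W)
    = NOT X OR W
E2: W OR NOT W AND Y OR W AND Y
    = W OR Y
These differ: at W=0, X=0, Y=0, E1 = 1 but E2 = 0.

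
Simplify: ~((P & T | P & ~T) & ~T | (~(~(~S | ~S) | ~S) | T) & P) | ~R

~((P & T | P & ~T) & ~T | (~(~(~S | ~S) | ~S) | T) & P) | ~R
= ~(P & ~T | (~(~(~S | ~S) | ~S) | T) & P) | ~R   [distribution]
= ~(P & ~T | (~(~~S | ~S) | T) & P) | ~R   [idempotence]
= ~(P & ~T | (~S & S | T) & P) | ~R   [De Morgan]
= ~(P & ~T | T & P) | ~R   [complement / identity]
= ~P | ~R   [distribution]

~P | ~R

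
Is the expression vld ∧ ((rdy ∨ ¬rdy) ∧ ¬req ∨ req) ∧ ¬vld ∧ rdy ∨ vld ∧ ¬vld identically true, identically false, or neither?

vld ∧ ((rdy ∨ ¬rdy) ∧ ¬req ∨ req) ∧ ¬vld ∧ rdy ∨ vld ∧ ¬vld
= vld ∧ (¬req ∨ req) ∧ ¬vld ∧ rdy ∨ vld ∧ ¬vld
= vld ∧ ¬vld ∧ rdy ∨ vld ∧ ¬vld
= vld ∧ ¬vld
= False

identically false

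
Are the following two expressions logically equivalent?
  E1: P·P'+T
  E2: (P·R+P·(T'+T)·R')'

No

E1: P·P'+T
    = T   — complement / identity
E2: (P·R+P·(T'+T)·R')'
    = (P·R+P·R')'   — complement / identity
    = P'   — distribution
These differ: at P=1, R=1, T=1, E1 = 1 but E2 = 0.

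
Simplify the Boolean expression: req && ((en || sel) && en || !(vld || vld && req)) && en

req && ((en || sel) && en || !(vld || vld && req)) && en
= req && (en || !(vld || vld && req)) && en   [absorption]
= req && (en || !vld) && en   [absorption]
= req && en   [absorption]

req && en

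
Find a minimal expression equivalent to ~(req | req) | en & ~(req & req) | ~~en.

~req | en

~(req | req) | en & ~(req & req) | ~~en
= ~(req | req) | en & ~(req & req) | en
= ~req | en & ~(req & req) | en
= ~req | en & ~req | en
= ~req | en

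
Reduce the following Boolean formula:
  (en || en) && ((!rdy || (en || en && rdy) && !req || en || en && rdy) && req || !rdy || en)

en

(en || en) && ((!rdy || (en || en && rdy) && !req || en || en && rdy) && req || !rdy || en)
= (en || en) && ((!rdy || en || en && rdy) && req || !rdy || en)   — absorption
= (en || en) && ((!rdy || en) && req || !rdy || en)   — absorption
= (en || en) && (!rdy || en)   — absorption
= en && !rdy || en   — distribution
= en   — absorption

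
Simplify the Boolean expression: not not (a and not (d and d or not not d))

a and not d

not not (a and not (d and d or not not d))
= a and not (d and d or not not d)
= a and not (d or not not d)
= a and not (d or d)
= a and not d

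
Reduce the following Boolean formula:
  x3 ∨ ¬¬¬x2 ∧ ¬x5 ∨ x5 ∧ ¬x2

x3 ∨ ¬¬¬x2 ∧ ¬x5 ∨ x5 ∧ ¬x2
= x3 ∨ ¬x2 ∧ ¬x5 ∨ x5 ∧ ¬x2   — double negation
= x3 ∨ ¬x2   — distribution

x3 ∨ ¬x2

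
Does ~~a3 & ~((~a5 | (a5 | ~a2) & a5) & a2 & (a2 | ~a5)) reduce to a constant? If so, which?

~~a3 & ~((~a5 | (a5 | ~a2) & a5) & a2 & (a2 | ~a5))
= ~~a3 & ~((~a5 | (a5 | ~a2) & a5) & a2)   (absorption)
= ~~a3 & ~((~a5 | a5) & a2)   (absorption)
= ~~a3 & ~a2   (complement / identity)
= a3 & ~a2   (double negation)
This depends on a2, a3, so it is not a constant.

no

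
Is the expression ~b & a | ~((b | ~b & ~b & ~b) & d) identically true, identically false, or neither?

neither

~b & a | ~((b | ~b & ~b & ~b) & d)
= ~b & a | ~((b | ~b & ~b) & d)   — idempotence
= ~b & a | ~((b | ~b) & d)   — idempotence
= ~b & a | ~d   — complement / identity
This depends on a, b, d, so it is not a constant.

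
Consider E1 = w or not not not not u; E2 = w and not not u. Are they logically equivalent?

No

E1: w or not not not not u
    = w or not not u   [double negation]
    = w or u   [double negation]
E2: w and not not u
    = w and u   [double negation]
These differ: at u=1, w=0, E1 = 1 but E2 = 0.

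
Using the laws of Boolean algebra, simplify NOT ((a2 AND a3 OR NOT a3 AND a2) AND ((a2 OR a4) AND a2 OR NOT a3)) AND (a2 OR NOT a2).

NOT ((a2 AND a3 OR NOT a3 AND a2) AND ((a2 OR a4) AND a2 OR NOT a3)) AND (a2 OR NOT a2)
= NOT ((a2 AND a3 OR NOT a3 AND a2) AND ((a2 OR a4) AND a2 OR NOT a3))   — complement / identity
= NOT (a2 AND ((a2 OR a4) AND a2 OR NOT a3))   — distribution
= NOT (a2 AND (a2 OR NOT a3))   — absorption
= NOT a2   — absorption

NOT a2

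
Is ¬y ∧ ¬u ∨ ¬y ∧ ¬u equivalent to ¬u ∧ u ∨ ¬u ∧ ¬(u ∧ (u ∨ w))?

E1: ¬y ∧ ¬u ∨ ¬y ∧ ¬u
    = ¬y ∧ ¬u   (idempotence)
E2: ¬u ∧ u ∨ ¬u ∧ ¬(u ∧ (u ∨ w))
    = ¬u ∧ u ∨ ¬u ∧ ¬u   (absorption)
    = ¬u   (distribution)
These differ: at u=0, w=0, y=1, E1 = 0 but E2 = 1.

No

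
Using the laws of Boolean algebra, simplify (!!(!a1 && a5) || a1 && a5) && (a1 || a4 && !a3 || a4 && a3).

(!!(!a1 && a5) || a1 && a5) && (a1 || a4 && !a3 || a4 && a3)
= (!a1 && a5 || a1 && a5) && (a1 || a4 && !a3 || a4 && a3)   (double negation)
= (!a1 && a5 || a1 && a5) && (a1 || a4)   (distribution)
= a5 && (a1 || a4)   (distribution)

a5 && (a1 || a4)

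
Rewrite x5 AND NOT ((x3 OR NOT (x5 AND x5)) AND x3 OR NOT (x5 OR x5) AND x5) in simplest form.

x5 AND NOT ((x3 OR NOT (x5 AND x5)) AND x3 OR NOT (x5 OR x5) AND x5)
= x5 AND NOT ((x3 OR NOT x5) AND x3 OR NOT (x5 OR x5) AND x5)   — idempotence
= x5 AND NOT (x3 OR NOT (x5 OR x5) AND x5)   — absorption
= x5 AND NOT (x3 OR NOT x5 AND x5)   — idempotence
= x5 AND NOT x3   — complement / identity

x5 AND NOT x3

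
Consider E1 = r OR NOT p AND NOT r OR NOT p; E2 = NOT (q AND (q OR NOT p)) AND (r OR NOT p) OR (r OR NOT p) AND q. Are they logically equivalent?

E1: r OR NOT p AND NOT r OR NOT p
    = r OR NOT p   — absorption
E2: NOT (q AND (q OR NOT p)) AND (r OR NOT p) OR (r OR NOT p) AND q
    = NOT q AND (r OR NOT p) OR (r OR NOT p) AND q   — absorption
    = r OR NOT p   — distribution
Both reduce to r OR NOT p, so they are equivalent.

Yes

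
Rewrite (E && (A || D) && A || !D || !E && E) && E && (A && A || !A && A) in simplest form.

(E && (A || D) && A || !D || !E && E) && E && (A && A || !A && A)
= (E && (A || D) && A || !D || !E && E) && E && A   (distribution)
= (E && A || !D || !E && E) && E && A   (absorption)
= (E && A || !D) && E && A   (complement / identity)
= E && A   (absorption)

E && A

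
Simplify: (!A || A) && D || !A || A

true

(!A || A) && D || !A || A
= !A || A
= true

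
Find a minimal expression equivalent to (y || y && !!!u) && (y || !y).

(y || y && !!!u) && (y || !y)
= y || y && !!!u   (complement / identity)
= y || y && !u   (double negation)
= y   (absorption)

y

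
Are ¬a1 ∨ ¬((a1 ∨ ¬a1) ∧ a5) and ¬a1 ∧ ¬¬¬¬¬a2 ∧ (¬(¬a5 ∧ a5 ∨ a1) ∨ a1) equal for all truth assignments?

E1: ¬a1 ∨ ¬((a1 ∨ ¬a1) ∧ a5)
    = ¬a1 ∨ ¬a5
E2: ¬a1 ∧ ¬¬¬¬¬a2 ∧ (¬(¬a5 ∧ a5 ∨ a1) ∨ a1)
    = ¬a1 ∧ ¬¬¬¬¬a2 ∧ (¬a1 ∨ a1)
    = ¬a1 ∧ ¬¬¬a2 ∧ (¬a1 ∨ a1)
    = ¬a1 ∧ ¬¬¬a2
    = ¬a1 ∧ ¬a2
These differ: at a1=1, a2=1, a5=0, E1 = 1 but E2 = 0.

No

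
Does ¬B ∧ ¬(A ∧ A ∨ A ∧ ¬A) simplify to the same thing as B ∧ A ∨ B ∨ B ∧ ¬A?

No

E1: ¬B ∧ ¬(A ∧ A ∨ A ∧ ¬A)
    = ¬B ∧ ¬A   [distribution]
E2: B ∧ A ∨ B ∨ B ∧ ¬A
    = B ∧ A ∨ B   [absorption]
    = B   [absorption]
These differ: at A=0, B=1, E1 = 0 but E2 = 1.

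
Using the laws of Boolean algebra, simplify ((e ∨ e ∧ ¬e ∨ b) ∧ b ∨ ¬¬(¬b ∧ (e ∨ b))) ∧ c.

(e ∨ b) ∧ c

((e ∨ e ∧ ¬e ∨ b) ∧ b ∨ ¬¬(¬b ∧ (e ∨ b))) ∧ c
= ((e ∨ e ∧ ¬e ∨ b) ∧ b ∨ ¬b ∧ (e ∨ b)) ∧ c   (double negation)
= ((e ∨ b) ∧ b ∨ ¬b ∧ (e ∨ b)) ∧ c   (complement / identity)
= (e ∨ b) ∧ c   (distribution)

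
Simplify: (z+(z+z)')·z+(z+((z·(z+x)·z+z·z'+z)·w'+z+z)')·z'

(z+(z+z)')·z+(z+((z·(z+x)·z+z·z'+z)·w'+z+z)')·z'
= (z+(z+z)')·z+(z+((z·z+z·z'+z)·w'+z+z)')·z'   [absorption]
= (z+(z+z)')·z+(z+((z+z)·w'+z+z)')·z'   [distribution]
= (z+(z+z)')·z+(z+(z+z)')·z'   [absorption]
= z+(z+z)'   [distribution]
= z+z'   [idempotence]
= 1   [complement]

1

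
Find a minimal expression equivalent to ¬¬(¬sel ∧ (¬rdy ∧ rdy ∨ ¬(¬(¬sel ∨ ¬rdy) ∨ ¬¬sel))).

¬¬(¬sel ∧ (¬rdy ∧ rdy ∨ ¬(¬(¬sel ∨ ¬rdy) ∨ ¬¬sel)))
= ¬¬(¬sel ∧ ¬(¬(¬sel ∨ ¬rdy) ∨ ¬¬sel))
= ¬¬(¬sel ∧ (¬sel ∨ ¬rdy) ∧ ¬sel)
= ¬¬(¬sel ∧ ¬sel)
= ¬¬¬sel
= ¬sel

¬sel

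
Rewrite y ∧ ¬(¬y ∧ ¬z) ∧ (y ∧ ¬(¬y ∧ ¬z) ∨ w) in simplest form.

y

y ∧ ¬(¬y ∧ ¬z) ∧ (y ∧ ¬(¬y ∧ ¬z) ∨ w)
= y ∧ ¬(¬y ∧ ¬z)   — absorption
= y ∧ (y ∨ z)   — De Morgan
= y   — absorption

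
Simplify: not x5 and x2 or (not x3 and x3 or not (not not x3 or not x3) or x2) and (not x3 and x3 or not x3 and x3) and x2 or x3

x2 and not x5 or x3

not x5 and x2 or (not x3 and x3 or not (not not x3 or not x3) or x2) and (not x3 and x3 or not x3 and x3) and x2 or x3
= not x5 and x2 or (not x3 and x3 or not x3 and x3 or x2) and (not x3 and x3 or not x3 and x3) and x2 or x3   (De Morgan)
= not x5 and x2 or (not x3 and x3 or not x3 and x3) and x2 or x3   (absorption)
= x2 and (not x5 or not x3 and x3 or not x3 and x3) or x3   (distribution)
= x2 and (not x5 or not x3 and x3) or x3   (complement / identity)
= x2 and not x5 or x3   (complement / identity)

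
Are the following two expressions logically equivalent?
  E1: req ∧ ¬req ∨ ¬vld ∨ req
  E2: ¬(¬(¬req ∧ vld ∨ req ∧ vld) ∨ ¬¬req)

No

E1: req ∧ ¬req ∨ ¬vld ∨ req
    = ¬vld ∨ req
E2: ¬(¬(¬req ∧ vld ∨ req ∧ vld) ∨ ¬¬req)
    = (¬req ∧ vld ∨ req ∧ vld) ∧ ¬req
    = vld ∧ ¬req
These differ: at req=1, vld=0, E1 = 1 but E2 = 0.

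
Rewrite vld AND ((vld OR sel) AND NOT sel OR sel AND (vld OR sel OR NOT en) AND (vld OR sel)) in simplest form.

vld

vld AND ((vld OR sel) AND NOT sel OR sel AND (vld OR sel OR NOT en) AND (vld OR sel))
= vld AND ((vld OR sel) AND NOT sel OR sel AND (vld OR sel))   (absorption)
= vld AND (vld OR sel)   (distribution)
= vld   (absorption)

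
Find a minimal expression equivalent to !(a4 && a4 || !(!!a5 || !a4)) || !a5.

!a4 || !a5

!(a4 && a4 || !(!!a5 || !a4)) || !a5
= !(a4 && a4 || !a5 && a4) || !a5   (De Morgan)
= !((a4 || !a5) && a4) || !a5   (distribution)
= !a4 || !a5   (absorption)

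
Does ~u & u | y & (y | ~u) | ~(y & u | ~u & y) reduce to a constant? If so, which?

yes, True

~u & u | y & (y | ~u) | ~(y & u | ~u & y)
= ~u & u | y & (y | ~u) | ~y
= y & (y | ~u) | ~y
= y | ~y
= 1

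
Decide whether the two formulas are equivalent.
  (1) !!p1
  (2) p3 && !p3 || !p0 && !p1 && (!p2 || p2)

E1: !!p1
    = p1   [double negation]
E2: p3 && !p3 || !p0 && !p1 && (!p2 || p2)
    = p3 && !p3 || !p0 && !p1   [complement / identity]
    = !p0 && !p1   [complement / identity]
These differ: at p0=0, p1=1, p2=0, p3=0, E1 = 1 but E2 = 0.

No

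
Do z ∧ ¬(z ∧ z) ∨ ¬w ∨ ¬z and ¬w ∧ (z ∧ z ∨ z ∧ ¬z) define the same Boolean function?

E1: z ∧ ¬(z ∧ z) ∨ ¬w ∨ ¬z
    = z ∧ ¬z ∨ ¬w ∨ ¬z   (idempotence)
    = ¬w ∨ ¬z   (complement / identity)
E2: ¬w ∧ (z ∧ z ∨ z ∧ ¬z)
    = ¬w ∧ z   (distribution)
These differ: at w=0, z=0, E1 = 1 but E2 = 0.

No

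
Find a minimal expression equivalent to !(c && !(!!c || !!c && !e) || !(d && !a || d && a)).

d

!(c && !(!!c || !!c && !e) || !(d && !a || d && a))
= !(c && !(!!c || !!c && !e) || !d)   (distribution)
= !(c && !!!c || !d)   (absorption)
= !(c && !c || !d)   (double negation)
= !!d   (complement / identity)
= d   (double negation)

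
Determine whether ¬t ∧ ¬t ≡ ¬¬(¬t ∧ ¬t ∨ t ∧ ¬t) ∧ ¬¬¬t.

Yes

E1: ¬t ∧ ¬t
    = ¬t   — idempotence
E2: ¬¬(¬t ∧ ¬t ∨ t ∧ ¬t) ∧ ¬¬¬t
    = ¬¬¬t ∧ ¬¬¬t   — distribution
    = ¬¬¬t   — idempotence
    = ¬t   — double negation
Both reduce to ¬t, so they are equivalent.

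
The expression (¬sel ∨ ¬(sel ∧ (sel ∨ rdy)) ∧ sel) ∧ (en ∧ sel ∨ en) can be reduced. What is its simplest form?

¬sel ∧ en

(¬sel ∨ ¬(sel ∧ (sel ∨ rdy)) ∧ sel) ∧ (en ∧ sel ∨ en)
= (¬sel ∨ ¬sel ∧ sel) ∧ (en ∧ sel ∨ en)   (absorption)
= ¬sel ∧ (en ∧ sel ∨ en)   (complement / identity)
= ¬sel ∧ en   (absorption)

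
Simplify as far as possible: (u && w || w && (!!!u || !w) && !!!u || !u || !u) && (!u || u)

w || !u

(u && w || w && (!!!u || !w) && !!!u || !u || !u) && (!u || u)
= (u && w || w && !!!u || !u || !u) && (!u || u)   — absorption
= (u && w || w && !!!u || !u) && (!u || u)   — idempotence
= (u && w || w && !u || !u) && (!u || u)   — double negation
= u && w || w && !u || !u   — complement / identity
= w || !u   — distribution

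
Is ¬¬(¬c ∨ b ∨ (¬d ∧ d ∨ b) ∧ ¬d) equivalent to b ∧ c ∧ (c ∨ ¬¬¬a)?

E1: ¬¬(¬c ∨ b ∨ (¬d ∧ d ∨ b) ∧ ¬d)
    = ¬¬(¬c ∨ b ∨ b ∧ ¬d)   [complement / identity]
    = ¬¬(¬c ∨ b)   [absorption]
    = ¬c ∨ b   [double negation]
E2: b ∧ c ∧ (c ∨ ¬¬¬a)
    = b ∧ c ∧ (c ∨ ¬a)   [double negation]
    = b ∧ c   [absorption]
These differ: at a=1, b=0, c=0, d=1, E1 = 1 but E2 = 0.

No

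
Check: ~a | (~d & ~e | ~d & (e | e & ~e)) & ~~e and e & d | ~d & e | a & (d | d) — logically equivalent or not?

E1: ~a | (~d & ~e | ~d & (e | e & ~e)) & ~~e
    = ~a | (~d & ~e | ~d & (e | e & ~e)) & e   (double negation)
    = ~a | (~d & ~e | ~d & e) & e   (complement / identity)
    = ~a | ~d & e   (distribution)
E2: e & d | ~d & e | a & (d | d)
    = e | a & (d | d)   (distribution)
    = e | a & d   (idempotence)
These differ: at a=0, d=1, e=0, E1 = 1 but E2 = 0.

No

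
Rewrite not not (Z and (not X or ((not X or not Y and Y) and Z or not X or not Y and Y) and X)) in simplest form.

not not (Z and (not X or ((not X or not Y and Y) and Z or not X or not Y and Y) and X))
= not not (Z and (not X or (not X or not Y and Y) and X))   (absorption)
= not not (Z and (not X or not X and X))   (complement / identity)
= not not (Z and not X)   (complement / identity)
= Z and not X   (double negation)

Z and not X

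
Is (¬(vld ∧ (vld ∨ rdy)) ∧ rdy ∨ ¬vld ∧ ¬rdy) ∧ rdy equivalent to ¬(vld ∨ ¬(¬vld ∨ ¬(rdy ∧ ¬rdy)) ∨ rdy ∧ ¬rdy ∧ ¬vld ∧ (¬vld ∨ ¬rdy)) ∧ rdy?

Yes

E1: (¬(vld ∧ (vld ∨ rdy)) ∧ rdy ∨ ¬vld ∧ ¬rdy) ∧ rdy
    = (¬vld ∧ rdy ∨ ¬vld ∧ ¬rdy) ∧ rdy   [absorption]
    = ¬vld ∧ rdy   [distribution]
E2: ¬(vld ∨ ¬(¬vld ∨ ¬(rdy ∧ ¬rdy)) ∨ rdy ∧ ¬rdy ∧ ¬vld ∧ (¬vld ∨ ¬rdy)) ∧ rdy
    = ¬(vld ∨ vld ∧ rdy ∧ ¬rdy ∨ rdy ∧ ¬rdy ∧ ¬vld ∧ (¬vld ∨ ¬rdy)) ∧ rdy   [De Morgan]
    = ¬(vld ∨ vld ∧ rdy ∧ ¬rdy ∨ rdy ∧ ¬rdy ∧ ¬vld) ∧ rdy   [absorption]
    = ¬(vld ∨ rdy ∧ ¬rdy) ∧ rdy   [distribution]
    = ¬vld ∧ rdy   [complement / identity]
Both reduce to ¬vld ∧ rdy, so they are equivalent.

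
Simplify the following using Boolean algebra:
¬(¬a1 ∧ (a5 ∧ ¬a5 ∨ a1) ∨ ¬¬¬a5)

a5

¬(¬a1 ∧ (a5 ∧ ¬a5 ∨ a1) ∨ ¬¬¬a5)
= ¬(¬a1 ∧ a1 ∨ ¬¬¬a5)   [complement / identity]
= ¬(¬a1 ∧ a1 ∨ ¬a5)   [double negation]
= ¬¬a5   [complement / identity]
= a5   [double negation]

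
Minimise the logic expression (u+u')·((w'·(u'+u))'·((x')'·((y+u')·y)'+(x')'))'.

w'+x'

(u+u')·((w'·(u'+u))'·((x')'·((y+u')·y)'+(x')'))'
= (u+u')·((w'·(u'+u))'·((x')'·y'+(x')'))'   — absorption
= ((w'·(u'+u))'·((x')'·y'+(x')'))'   — complement / identity
= ((w')'·((x')'·y'+(x')'))'   — complement / identity
= ((w')'·(x')')'   — absorption
= w'+x'   — De Morgan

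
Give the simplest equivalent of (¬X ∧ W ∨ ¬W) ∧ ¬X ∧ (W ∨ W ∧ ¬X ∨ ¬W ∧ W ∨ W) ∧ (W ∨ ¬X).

¬X ∧ W

(¬X ∧ W ∨ ¬W) ∧ ¬X ∧ (W ∨ W ∧ ¬X ∨ ¬W ∧ W ∨ W) ∧ (W ∨ ¬X)
= (¬X ∧ W ∨ ¬W) ∧ ¬X ∧ (W ∨ W ∧ ¬X ∨ W) ∧ (W ∨ ¬X)
= (¬X ∧ W ∨ ¬W) ∧ ¬X ∧ (W ∨ W) ∧ (W ∨ ¬X)
= (¬X ∧ W ∨ ¬W) ∧ ¬X ∧ (W ∧ ¬X ∨ W)
= (¬X ∧ W ∨ ¬W) ∧ ¬X ∧ W
= ¬X ∧ W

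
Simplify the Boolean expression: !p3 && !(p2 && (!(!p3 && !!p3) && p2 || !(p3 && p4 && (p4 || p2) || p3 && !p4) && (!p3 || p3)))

!p3 && !p2

!p3 && !(p2 && (!(!p3 && !!p3) && p2 || !(p3 && p4 && (p4 || p2) || p3 && !p4) && (!p3 || p3)))
= !p3 && !(p2 && ((p3 || !p3) && p2 || !(p3 && p4 && (p4 || p2) || p3 && !p4) && (!p3 || p3)))   (De Morgan)
= !p3 && !(p2 && ((p3 || !p3) && p2 || !(p3 && p4 && (p4 || p2) || p3 && !p4)))   (complement / identity)
= !p3 && !(p2 && ((p3 || !p3) && p2 || !(p3 && p4 || p3 && !p4)))   (absorption)
= !p3 && !(p2 && ((p3 || !p3) && p2 || !p3))   (distribution)
= !p3 && !(p2 && (p2 || !p3))   (complement / identity)
= !p3 && !p2   (absorption)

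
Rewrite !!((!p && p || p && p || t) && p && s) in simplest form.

!!((!p && p || p && p || t) && p && s)
= !!((p || t) && p && s)
= !!(p && s)
= p && s

p && s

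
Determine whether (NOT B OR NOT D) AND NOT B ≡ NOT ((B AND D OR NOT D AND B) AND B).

E1: (NOT B OR NOT D) AND NOT B
    = NOT B   (absorption)
E2: NOT ((B AND D OR NOT D AND B) AND B)
    = NOT (B AND B)   (distribution)
    = NOT B   (idempotence)
Both reduce to NOT B, so they are equivalent.

Yes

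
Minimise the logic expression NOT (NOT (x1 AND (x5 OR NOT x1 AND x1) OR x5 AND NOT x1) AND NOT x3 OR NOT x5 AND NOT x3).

x5 OR x3

NOT (NOT (x1 AND (x5 OR NOT x1 AND x1) OR x5 AND NOT x1) AND NOT x3 OR NOT x5 AND NOT x3)
= NOT (NOT (x1 AND x5 OR x5 AND NOT x1) AND NOT x3 OR NOT x5 AND NOT x3)   (complement / identity)
= NOT (NOT x5 AND NOT x3 OR NOT x5 AND NOT x3)   (distribution)
= NOT (NOT x5 AND NOT x3)   (idempotence)
= x5 OR x3   (De Morgan)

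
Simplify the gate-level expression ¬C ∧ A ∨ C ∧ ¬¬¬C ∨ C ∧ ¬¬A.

A

¬C ∧ A ∨ C ∧ ¬¬¬C ∨ C ∧ ¬¬A
= ¬C ∧ A ∨ C ∧ ¬C ∨ C ∧ ¬¬A
= ¬C ∧ A ∨ C ∧ ¬¬A
= ¬C ∧ A ∨ C ∧ A
= A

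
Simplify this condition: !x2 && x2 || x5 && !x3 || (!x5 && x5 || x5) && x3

x5

!x2 && x2 || x5 && !x3 || (!x5 && x5 || x5) && x3
= !x2 && x2 || x5 && !x3 || x5 && x3   (complement / identity)
= x5 && !x3 || x5 && x3   (complement / identity)
= x5 && (!x3 || x3)   (distribution)
= x5   (complement / identity)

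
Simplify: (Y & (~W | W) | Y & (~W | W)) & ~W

(Y & (~W | W) | Y & (~W | W)) & ~W
= Y & (~W | W) & ~W
= Y & ~W

Y & ~W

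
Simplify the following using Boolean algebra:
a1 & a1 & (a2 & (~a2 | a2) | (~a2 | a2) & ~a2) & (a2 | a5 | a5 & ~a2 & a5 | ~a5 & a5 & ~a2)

a1 & a1 & (a2 & (~a2 | a2) | (~a2 | a2) & ~a2) & (a2 | a5 | a5 & ~a2 & a5 | ~a5 & a5 & ~a2)
= a1 & (a2 & (~a2 | a2) | (~a2 | a2) & ~a2) & (a2 | a5 | a5 & ~a2 & a5 | ~a5 & a5 & ~a2)   (idempotence)
= a1 & (a2 & (~a2 | a2) | (~a2 | a2) & ~a2) & (a2 | a5 | a5 & ~a2)   (distribution)
= a1 & (a2 & (~a2 | a2) | (~a2 | a2) & ~a2) & (a2 | a5)   (absorption)
= a1 & (~a2 | a2) & (a2 | a5)   (distribution)
= a1 & (a2 | a5)   (complement / identity)

a1 & (a2 | a5)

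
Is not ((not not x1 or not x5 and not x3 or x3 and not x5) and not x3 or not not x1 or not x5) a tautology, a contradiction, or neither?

not ((not not x1 or not x5 and not x3 or x3 and not x5) and not x3 or not not x1 or not x5)
= not ((not not x1 or not x5) and not x3 or not not x1 or not x5)   [distribution]
= not (not not x1 or not x5)   [absorption]
= not x1 and x5   [De Morgan]
This depends on x1, x5, so it is not a constant.

neither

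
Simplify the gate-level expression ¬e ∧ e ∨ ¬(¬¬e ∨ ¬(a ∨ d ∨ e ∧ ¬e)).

¬e ∧ e ∨ ¬(¬¬e ∨ ¬(a ∨ d ∨ e ∧ ¬e))
= ¬(¬¬e ∨ ¬(a ∨ d ∨ e ∧ ¬e))   — complement / identity
= ¬e ∧ (a ∨ d ∨ e ∧ ¬e)   — De Morgan
= ¬e ∧ (a ∨ d)   — complement / identity

¬e ∧ (a ∨ d)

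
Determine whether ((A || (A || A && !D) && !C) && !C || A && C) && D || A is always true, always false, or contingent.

((A || (A || A && !D) && !C) && !C || A && C) && D || A
= ((A || A && !C) && !C || A && C) && D || A
= (A && !C || A && C) && D || A
= A && D || A
= A
This depends on A, so it is not a constant.

contingent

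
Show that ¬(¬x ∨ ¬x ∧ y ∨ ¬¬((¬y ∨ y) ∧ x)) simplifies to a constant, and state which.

False

¬(¬x ∨ ¬x ∧ y ∨ ¬¬((¬y ∨ y) ∧ x))
= ¬(¬x ∨ ¬x ∧ y ∨ ¬¬x)   (complement / identity)
= ¬(¬x ∨ ¬¬x)   (absorption)
= x ∧ ¬x   (De Morgan)
= False   (complement)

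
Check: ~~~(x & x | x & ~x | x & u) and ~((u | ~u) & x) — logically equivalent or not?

Yes

E1: ~~~(x & x | x & ~x | x & u)
    = ~~~(x | x & u)
    = ~~~x
    = ~x
E2: ~((u | ~u) & x)
    = ~x
Both reduce to ~x, so they are equivalent.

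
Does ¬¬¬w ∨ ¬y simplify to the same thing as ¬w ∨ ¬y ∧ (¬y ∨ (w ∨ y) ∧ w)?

Yes

E1: ¬¬¬w ∨ ¬y
    = ¬w ∨ ¬y
E2: ¬w ∨ ¬y ∧ (¬y ∨ (w ∨ y) ∧ w)
    = ¬w ∨ ¬y ∧ (¬y ∨ w)
    = ¬w ∨ ¬y
Both reduce to ¬w ∨ ¬y, so they are equivalent.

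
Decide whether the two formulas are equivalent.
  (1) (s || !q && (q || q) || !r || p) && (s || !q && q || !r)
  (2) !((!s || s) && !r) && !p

No

E1: (s || !q && (q || q) || !r || p) && (s || !q && q || !r)
    = (s || !q && q || !r || p) && (s || !q && q || !r)   — idempotence
    = s || !q && q || !r   — absorption
    = s || !r   — complement / identity
E2: !((!s || s) && !r) && !p
    = !!r && !p   — complement / identity
    = r && !p   — double negation
These differ: at p=1, q=0, r=0, s=1, E1 = 1 but E2 = 0.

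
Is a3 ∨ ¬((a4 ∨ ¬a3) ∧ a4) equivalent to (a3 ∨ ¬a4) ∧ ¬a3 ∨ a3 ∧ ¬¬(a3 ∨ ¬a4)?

E1: a3 ∨ ¬((a4 ∨ ¬a3) ∧ a4)
    = a3 ∨ ¬a4   — absorption
E2: (a3 ∨ ¬a4) ∧ ¬a3 ∨ a3 ∧ ¬¬(a3 ∨ ¬a4)
    = (a3 ∨ ¬a4) ∧ ¬a3 ∨ a3 ∧ (a3 ∨ ¬a4)   — double negation
    = a3 ∨ ¬a4   — distribution
Both reduce to a3 ∨ ¬a4, so they are equivalent.

Yes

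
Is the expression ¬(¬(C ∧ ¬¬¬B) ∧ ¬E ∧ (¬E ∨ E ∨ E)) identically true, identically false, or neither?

¬(¬(C ∧ ¬¬¬B) ∧ ¬E ∧ (¬E ∨ E ∨ E))
= ¬(¬(C ∧ ¬¬¬B) ∧ ¬E ∧ (¬E ∨ E))   — idempotence
= ¬(¬(C ∧ ¬¬¬B) ∧ ¬E)   — complement / identity
= C ∧ ¬¬¬B ∨ E   — De Morgan
= C ∧ ¬B ∨ E   — double negation
This depends on B, C, E, so it is not a constant.

neither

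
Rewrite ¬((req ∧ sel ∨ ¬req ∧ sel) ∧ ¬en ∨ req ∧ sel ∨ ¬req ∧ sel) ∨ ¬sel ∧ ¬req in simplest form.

¬sel

¬((req ∧ sel ∨ ¬req ∧ sel) ∧ ¬en ∨ req ∧ sel ∨ ¬req ∧ sel) ∨ ¬sel ∧ ¬req
= ¬(req ∧ sel ∨ ¬req ∧ sel) ∨ ¬sel ∧ ¬req   — absorption
= ¬(sel ∧ (req ∨ ¬req)) ∨ ¬sel ∧ ¬req   — distribution
= ¬sel ∨ ¬sel ∧ ¬req   — complement / identity
= ¬sel   — absorption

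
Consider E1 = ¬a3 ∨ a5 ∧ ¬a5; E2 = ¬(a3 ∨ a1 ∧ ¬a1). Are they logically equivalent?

Yes

E1: ¬a3 ∨ a5 ∧ ¬a5
    = ¬a3   — complement / identity
E2: ¬(a3 ∨ a1 ∧ ¬a1)
    = ¬a3   — complement / identity
Both reduce to ¬a3, so they are equivalent.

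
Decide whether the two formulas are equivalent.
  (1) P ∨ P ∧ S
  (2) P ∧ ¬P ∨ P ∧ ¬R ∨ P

E1: P ∨ P ∧ S
    = P   (absorption)
E2: P ∧ ¬P ∨ P ∧ ¬R ∨ P
    = P ∧ ¬R ∨ P   (complement / identity)
    = P   (absorption)
Both reduce to P, so they are equivalent.

Yes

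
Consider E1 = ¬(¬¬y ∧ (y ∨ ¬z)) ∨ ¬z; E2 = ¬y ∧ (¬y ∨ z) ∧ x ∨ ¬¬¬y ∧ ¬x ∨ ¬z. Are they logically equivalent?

E1: ¬(¬¬y ∧ (y ∨ ¬z)) ∨ ¬z
    = ¬(y ∧ (y ∨ ¬z)) ∨ ¬z   (double negation)
    = ¬y ∨ ¬z   (absorption)
E2: ¬y ∧ (¬y ∨ z) ∧ x ∨ ¬¬¬y ∧ ¬x ∨ ¬z
    = ¬y ∧ x ∨ ¬¬¬y ∧ ¬x ∨ ¬z   (absorption)
    = ¬y ∧ x ∨ ¬y ∧ ¬x ∨ ¬z   (double negation)
    = ¬y ∨ ¬z   (distribution)
Both reduce to ¬y ∨ ¬z, so they are equivalent.

Yes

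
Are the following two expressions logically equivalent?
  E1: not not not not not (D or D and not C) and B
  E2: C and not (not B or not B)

No

E1: not not not not not (D or D and not C) and B
    = not not not (D or D and not C) and B   (double negation)
    = not not not D and B   (absorption)
    = not D and B   (double negation)
E2: C and not (not B or not B)
    = C and not not B   (idempotence)
    = C and B   (double negation)
These differ: at B=1, C=0, D=0, E1 = 1 but E2 = 0.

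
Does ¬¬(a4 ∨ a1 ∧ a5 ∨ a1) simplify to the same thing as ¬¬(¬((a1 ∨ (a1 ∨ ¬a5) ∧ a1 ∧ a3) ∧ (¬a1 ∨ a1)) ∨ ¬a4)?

E1: ¬¬(a4 ∨ a1 ∧ a5 ∨ a1)
    = ¬¬(a4 ∨ a1)
    = a4 ∨ a1
E2: ¬¬(¬((a1 ∨ (a1 ∨ ¬a5) ∧ a1 ∧ a3) ∧ (¬a1 ∨ a1)) ∨ ¬a4)
    = ¬¬(¬(a1 ∨ (a1 ∨ ¬a5) ∧ a1 ∧ a3) ∨ ¬a4)
    = ¬¬(¬(a1 ∨ a1 ∧ a3) ∨ ¬a4)
    = ¬(a1 ∨ a1 ∧ a3) ∨ ¬a4
    = ¬a1 ∨ ¬a4
These differ: at a1=1, a3=1, a4=1, a5=0, E1 = 1 but E2 = 0.

No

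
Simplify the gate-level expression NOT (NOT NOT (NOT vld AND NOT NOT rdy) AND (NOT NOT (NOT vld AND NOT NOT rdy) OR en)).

NOT (NOT NOT (NOT vld AND NOT NOT rdy) AND (NOT NOT (NOT vld AND NOT NOT rdy) OR en))
= NOT NOT NOT (NOT vld AND NOT NOT rdy)   [absorption]
= NOT (NOT vld AND NOT NOT rdy)   [double negation]
= vld OR NOT rdy   [De Morgan]

vld OR NOT rdy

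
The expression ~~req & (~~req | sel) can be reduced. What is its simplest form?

req

~~req & (~~req | sel)
= ~~req   — absorption
= req   — double negation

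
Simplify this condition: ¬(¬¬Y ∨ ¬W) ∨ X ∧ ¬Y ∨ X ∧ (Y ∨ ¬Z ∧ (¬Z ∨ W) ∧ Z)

¬(¬¬Y ∨ ¬W) ∨ X ∧ ¬Y ∨ X ∧ (Y ∨ ¬Z ∧ (¬Z ∨ W) ∧ Z)
= ¬(¬¬Y ∨ ¬W) ∨ X ∧ ¬Y ∨ X ∧ (Y ∨ ¬Z ∧ Z)   [absorption]
= ¬(¬¬Y ∨ ¬W) ∨ X ∧ ¬Y ∨ X ∧ Y   [complement / identity]
= ¬(¬¬Y ∨ ¬W) ∨ X   [distribution]
= ¬Y ∧ W ∨ X   [De Morgan]

¬Y ∧ W ∨ X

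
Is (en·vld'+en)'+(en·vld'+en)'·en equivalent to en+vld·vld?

No

E1: (en·vld'+en)'+(en·vld'+en)'·en
    = (en·vld'+en)'
    = en'
E2: en+vld·vld
    = en+vld
These differ: at en=1, vld=0, E1 = 0 but E2 = 1.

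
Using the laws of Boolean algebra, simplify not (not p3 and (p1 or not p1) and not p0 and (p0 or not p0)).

not (not p3 and (p1 or not p1) and not p0 and (p0 or not p0))
= not (not p3 and not p0 and (p0 or not p0))   [complement / identity]
= not (not p3 and not p0)   [complement / identity]
= p3 or p0   [De Morgan]

p3 or p0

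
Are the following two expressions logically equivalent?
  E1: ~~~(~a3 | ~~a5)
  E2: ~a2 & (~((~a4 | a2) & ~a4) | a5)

No

E1: ~~~(~a3 | ~~a5)
    = ~~(a3 & ~a5)   [De Morgan]
    = a3 & ~a5   [double negation]
E2: ~a2 & (~((~a4 | a2) & ~a4) | a5)
    = ~a2 & (~~a4 | a5)   [absorption]
    = ~a2 & (a4 | a5)   [double negation]
These differ: at a2=0, a3=1, a4=1, a5=1, E1 = 0 but E2 = 1.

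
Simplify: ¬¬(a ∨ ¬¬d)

a ∨ d

¬¬(a ∨ ¬¬d)
= a ∨ ¬¬d   — double negation
= a ∨ d   — double negation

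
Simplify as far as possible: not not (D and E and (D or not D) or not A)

not not (D and E and (D or not D) or not A)
= not not (D and E or not A)
= D and E or not A

D and E or not A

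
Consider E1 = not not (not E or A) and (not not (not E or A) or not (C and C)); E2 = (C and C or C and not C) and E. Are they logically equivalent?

No

E1: not not (not E or A) and (not not (not E or A) or not (C and C))
    = not not (not E or A) and (not not (not E or A) or not C)
    = not not (not E or A)
    = not E or A
E2: (C and C or C and not C) and E
    = C and E
These differ: at A=0, C=0, E=0, E1 = 1 but E2 = 0.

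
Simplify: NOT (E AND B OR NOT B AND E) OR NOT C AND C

NOT E

NOT (E AND B OR NOT B AND E) OR NOT C AND C
= NOT (E AND B OR NOT B AND E)   [complement / identity]
= NOT E   [distribution]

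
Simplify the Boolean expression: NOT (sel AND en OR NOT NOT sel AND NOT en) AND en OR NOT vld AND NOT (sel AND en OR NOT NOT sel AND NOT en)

NOT (sel AND en OR NOT NOT sel AND NOT en) AND en OR NOT vld AND NOT (sel AND en OR NOT NOT sel AND NOT en)
= NOT (sel AND en OR NOT NOT sel AND NOT en) AND (en OR NOT vld)   [distribution]
= NOT (sel AND en OR sel AND NOT en) AND (en OR NOT vld)   [double negation]
= NOT sel AND (en OR NOT vld)   [distribution]

NOT sel AND (en OR NOT vld)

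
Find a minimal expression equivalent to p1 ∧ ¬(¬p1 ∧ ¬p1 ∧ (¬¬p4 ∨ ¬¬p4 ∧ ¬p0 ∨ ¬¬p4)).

p1

p1 ∧ ¬(¬p1 ∧ ¬p1 ∧ (¬¬p4 ∨ ¬¬p4 ∧ ¬p0 ∨ ¬¬p4))
= p1 ∧ ¬(¬p1 ∧ (¬¬p4 ∨ ¬¬p4 ∧ ¬p0 ∨ ¬¬p4))
= p1 ∧ ¬(¬p1 ∧ (¬¬p4 ∨ ¬¬p4))
= p1 ∧ ¬(¬p1 ∧ ¬¬p4)
= p1 ∧ (p1 ∨ ¬p4)
= p1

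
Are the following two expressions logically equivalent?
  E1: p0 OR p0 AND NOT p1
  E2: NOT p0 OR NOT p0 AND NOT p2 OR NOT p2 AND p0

E1: p0 OR p0 AND NOT p1
    = p0
E2: NOT p0 OR NOT p0 AND NOT p2 OR NOT p2 AND p0
    = NOT p0 OR NOT p2
These differ: at p0=0, p1=1, p2=1, E1 = 0 but E2 = 1.

No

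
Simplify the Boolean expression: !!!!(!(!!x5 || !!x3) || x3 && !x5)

!x5

!!!!(!(!!x5 || !!x3) || x3 && !x5)
= !!!!(!x5 && !x3 || x3 && !x5)   — De Morgan
= !!!!((!x3 || x3) && !x5)   — distribution
= !!((!x3 || x3) && !x5)   — double negation
= !!!x5   — complement / identity
= !x5   — double negation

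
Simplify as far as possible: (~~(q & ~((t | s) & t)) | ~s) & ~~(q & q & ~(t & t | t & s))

q & ~t

(~~(q & ~((t | s) & t)) | ~s) & ~~(q & q & ~(t & t | t & s))
= (~~(q & ~((t | s) & t)) | ~s) & ~~(q & ~(t & t | t & s))   — idempotence
= (~~(q & ~((t | s) & t)) | ~s) & ~~(q & ~((t | s) & t))   — distribution
= ~~(q & ~((t | s) & t))   — absorption
= ~~(q & ~t)   — absorption
= q & ~t   — double negation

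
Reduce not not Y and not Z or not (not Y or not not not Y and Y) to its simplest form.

not not Y and not Z or not (not Y or not not not Y and Y)
= not not Y and not Z or not (not Y or not Y and Y)   — double negation
= not not Y and not Z or not not Y   — complement / identity
= not not Y   — absorption
= Y   — double negation

Y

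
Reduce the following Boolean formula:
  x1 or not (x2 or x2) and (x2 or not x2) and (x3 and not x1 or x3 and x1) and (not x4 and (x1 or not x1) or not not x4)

x1 or not (x2 or x2) and (x2 or not x2) and (x3 and not x1 or x3 and x1) and (not x4 and (x1 or not x1) or not not x4)
= x1 or not (x2 or x2) and (x3 and not x1 or x3 and x1) and (not x4 and (x1 or not x1) or not not x4)
= x1 or not (x2 or x2) and x3 and (not x4 and (x1 or not x1) or not not x4)
= x1 or not (x2 or x2) and x3 and (not x4 or not not x4)
= x1 or not (x2 or x2) and x3 and (not x4 or x4)
= x1 or not (x2 or x2) and x3
= x1 or not x2 and x3

x1 or not x2 and x3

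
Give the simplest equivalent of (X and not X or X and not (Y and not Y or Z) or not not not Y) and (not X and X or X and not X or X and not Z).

X and not Z

(X and not X or X and not (Y and not Y or Z) or not not not Y) and (not X and X or X and not X or X and not Z)
= (X and not X or X and not (Y and not Y or Z) or not not not Y) and (X and not X or X and not Z)
= (X and not X or X and not Z or not not not Y) and (X and not X or X and not Z)
= (X and not X or X and not Z or not Y) and (X and not X or X and not Z)
= X and not X or X and not Z
= X and not Z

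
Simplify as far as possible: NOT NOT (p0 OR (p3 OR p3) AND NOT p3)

NOT NOT (p0 OR (p3 OR p3) AND NOT p3)
= NOT NOT (p0 OR p3 AND NOT p3)   (idempotence)
= NOT NOT p0   (complement / identity)
= p0   (double negation)

p0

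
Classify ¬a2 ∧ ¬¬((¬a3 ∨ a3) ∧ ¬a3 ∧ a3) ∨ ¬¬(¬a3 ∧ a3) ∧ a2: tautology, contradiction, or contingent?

contradiction

¬a2 ∧ ¬¬((¬a3 ∨ a3) ∧ ¬a3 ∧ a3) ∨ ¬¬(¬a3 ∧ a3) ∧ a2
= ¬a2 ∧ ¬¬(¬a3 ∧ a3) ∨ ¬¬(¬a3 ∧ a3) ∧ a2   [complement / identity]
= ¬¬(¬a3 ∧ a3)   [distribution]
= ¬a3 ∧ a3   [double negation]
= False   [complement]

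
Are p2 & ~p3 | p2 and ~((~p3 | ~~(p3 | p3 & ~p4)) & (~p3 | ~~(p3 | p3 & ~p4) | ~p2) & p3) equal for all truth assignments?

No

E1: p2 & ~p3 | p2
    = p2   — absorption
E2: ~((~p3 | ~~(p3 | p3 & ~p4)) & (~p3 | ~~(p3 | p3 & ~p4) | ~p2) & p3)
    = ~((~p3 | ~~(p3 | p3 & ~p4)) & p3)   — absorption
    = ~((~p3 | ~~p3) & p3)   — absorption
    = ~((~p3 | p3) & p3)   — double negation
    = ~p3   — complement / identity
These differ: at p2=0, p3=0, p4=1, E1 = 0 but E2 = 1.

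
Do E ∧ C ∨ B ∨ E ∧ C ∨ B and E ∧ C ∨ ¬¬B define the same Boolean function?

Yes

E1: E ∧ C ∨ B ∨ E ∧ C ∨ B
    = E ∧ C ∨ B
E2: E ∧ C ∨ ¬¬B
    = E ∧ C ∨ B
Both reduce to E ∧ C ∨ B, so they are equivalent.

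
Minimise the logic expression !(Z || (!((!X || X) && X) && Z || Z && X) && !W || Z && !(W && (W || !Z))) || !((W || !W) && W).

!(Z || (!((!X || X) && X) && Z || Z && X) && !W || Z && !(W && (W || !Z))) || !((W || !W) && W)
= !(Z || (!X && Z || Z && X) && !W || Z && !(W && (W || !Z))) || !((W || !W) && W)   — complement / identity
= !(Z || Z && !W || Z && !(W && (W || !Z))) || !((W || !W) && W)   — distribution
= !(Z || Z && !W || Z && !W) || !((W || !W) && W)   — absorption
= !(Z || Z && !W) || !((W || !W) && W)   — idempotence
= !(Z || Z && !W) || !W   — complement / identity
= !Z || !W   — absorption

!Z || !W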